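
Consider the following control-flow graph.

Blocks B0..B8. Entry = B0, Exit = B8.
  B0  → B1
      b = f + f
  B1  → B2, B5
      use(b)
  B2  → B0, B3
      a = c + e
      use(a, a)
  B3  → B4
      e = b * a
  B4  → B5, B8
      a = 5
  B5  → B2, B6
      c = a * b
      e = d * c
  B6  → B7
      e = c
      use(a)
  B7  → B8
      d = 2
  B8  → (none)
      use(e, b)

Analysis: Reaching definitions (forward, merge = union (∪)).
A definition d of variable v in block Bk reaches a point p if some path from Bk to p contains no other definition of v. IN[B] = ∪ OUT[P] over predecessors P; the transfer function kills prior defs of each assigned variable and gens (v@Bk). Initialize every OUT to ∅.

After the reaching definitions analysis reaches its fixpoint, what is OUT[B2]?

Answer: {a@B2, b@B0, c@B5, e@B5}

Trace:
Per-block solution:
  B0:   IN={a@B2, b@B0, c@B5, e@B5}   OUT={a@B2, b@B0, c@B5, e@B5}
  B1:   IN={a@B2, b@B0, c@B5, e@B5}   OUT={a@B2, b@B0, c@B5, e@B5}
  B2:   IN={a@B2, a@B4, b@B0, c@B5, e@B5}   OUT={a@B2, b@B0, c@B5, e@B5}
  B3:   IN={a@B2, b@B0, c@B5, e@B5}   OUT={a@B2, b@B0, c@B5, e@B3}
  B4:   IN={a@B2, b@B0, c@B5, e@B3}   OUT={a@B4, b@B0, c@B5, e@B3}
  B5:   IN={a@B2, a@B4, b@B0, c@B5, e@B3, e@B5}   OUT={a@B2, a@B4, b@B0, c@B5, e@B5}
  B6:   IN={a@B2, a@B4, b@B0, c@B5, e@B5}   OUT={a@B2, a@B4, b@B0, c@B5, e@B6}
  B7:   IN={a@B2, a@B4, b@B0, c@B5, e@B6}   OUT={a@B2, a@B4, b@B0, c@B5, d@B7, e@B6}
  B8:   IN={a@B2, a@B4, b@B0, c@B5, d@B7, e@B3, e@B6}   OUT={a@B2, a@B4, b@B0, c@B5, d@B7, e@B3, e@B6}

Merge at B2: IN[B2] = OUT[B1] ⊔ OUT[B5] = {a@B2, a@B4, b@B0, c@B5, e@B5}
Applying B2's transfer function to that IN value gives OUT[B2] (row B2 above).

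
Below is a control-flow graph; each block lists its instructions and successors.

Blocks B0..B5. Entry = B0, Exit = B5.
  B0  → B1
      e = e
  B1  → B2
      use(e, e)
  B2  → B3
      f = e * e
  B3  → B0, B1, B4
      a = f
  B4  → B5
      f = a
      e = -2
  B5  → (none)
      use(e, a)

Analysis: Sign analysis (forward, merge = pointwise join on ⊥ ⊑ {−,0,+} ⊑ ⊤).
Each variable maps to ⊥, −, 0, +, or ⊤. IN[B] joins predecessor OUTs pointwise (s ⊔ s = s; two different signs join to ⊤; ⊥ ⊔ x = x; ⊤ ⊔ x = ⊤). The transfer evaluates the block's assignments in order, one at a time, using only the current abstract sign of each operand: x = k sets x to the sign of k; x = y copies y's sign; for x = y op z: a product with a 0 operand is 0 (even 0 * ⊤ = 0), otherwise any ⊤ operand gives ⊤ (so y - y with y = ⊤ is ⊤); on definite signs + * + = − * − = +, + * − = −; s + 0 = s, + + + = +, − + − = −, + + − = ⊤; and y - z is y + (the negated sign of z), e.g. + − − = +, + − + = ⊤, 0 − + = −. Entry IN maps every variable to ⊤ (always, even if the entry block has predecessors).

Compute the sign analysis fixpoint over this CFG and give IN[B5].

Converged values:
  B0: | IN=(all ⊤) | OUT=(all ⊤)
  B1: | IN=(all ⊤) | OUT=(all ⊤)
  B2: | IN=(all ⊤) | OUT=(all ⊤)
  B3: | IN=(all ⊤) | OUT=(all ⊤)
  B4: | IN=(all ⊤) | OUT={e:-; rest ⊤}
  B5: | IN={e:-; rest ⊤} | OUT={e:-; rest ⊤}

Merge at B5: IN[B5] = OUT[B4] = {a: ⊤, b: ⊤, c: ⊤, d: ⊤, e: -, f: ⊤}

Answer: {a: ⊤, b: ⊤, c: ⊤, d: ⊤, e: -, f: ⊤}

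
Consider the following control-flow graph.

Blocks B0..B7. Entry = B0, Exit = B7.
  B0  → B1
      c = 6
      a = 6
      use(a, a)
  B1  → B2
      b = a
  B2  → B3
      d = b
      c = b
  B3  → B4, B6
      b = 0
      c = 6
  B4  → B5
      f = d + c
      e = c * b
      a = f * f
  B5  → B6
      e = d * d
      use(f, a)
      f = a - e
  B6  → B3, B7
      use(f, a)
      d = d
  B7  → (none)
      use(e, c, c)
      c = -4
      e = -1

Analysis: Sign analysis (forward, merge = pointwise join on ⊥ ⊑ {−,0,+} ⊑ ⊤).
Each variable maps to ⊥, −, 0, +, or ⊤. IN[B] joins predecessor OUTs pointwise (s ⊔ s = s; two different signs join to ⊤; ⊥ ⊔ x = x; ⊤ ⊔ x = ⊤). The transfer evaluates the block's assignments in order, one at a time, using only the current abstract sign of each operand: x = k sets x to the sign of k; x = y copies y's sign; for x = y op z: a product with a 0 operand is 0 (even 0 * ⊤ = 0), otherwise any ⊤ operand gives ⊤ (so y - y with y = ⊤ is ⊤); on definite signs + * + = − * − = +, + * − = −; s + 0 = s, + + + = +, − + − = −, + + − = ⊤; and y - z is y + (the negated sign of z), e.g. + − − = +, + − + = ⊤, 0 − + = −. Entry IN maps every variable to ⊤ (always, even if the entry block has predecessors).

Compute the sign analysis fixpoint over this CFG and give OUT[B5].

Fixpoint table:
  B0:   IN=(all ⊤)   OUT={a:+, c:+; rest ⊤}
  B1:   IN={a:+, c:+; rest ⊤}   OUT={a:+, b:+, c:+; rest ⊤}
  B2:   IN={a:+, b:+, c:+; rest ⊤}   OUT={a:+, b:+, c:+, d:+; rest ⊤}
  B3:   IN={a:+, c:+, d:+; rest ⊤}   OUT={a:+, b:0, c:+, d:+; rest ⊤}
  B4:   IN={a:+, b:0, c:+, d:+; rest ⊤}   OUT={a:+, b:0, c:+, d:+, e:0, f:+; rest ⊤}
  B5:   IN={a:+, b:0, c:+, d:+, e:0, f:+; rest ⊤}   OUT={a:+, b:0, c:+, d:+, e:+; rest ⊤}
  B6:   IN={a:+, b:0, c:+, d:+; rest ⊤}   OUT={a:+, b:0, c:+, d:+; rest ⊤}
  B7:   IN={a:+, b:0, c:+, d:+; rest ⊤}   OUT={a:+, b:0, c:-, d:+, e:-; rest ⊤}

Merge at B5: IN[B5] = OUT[B4] = {a: +, b: 0, c: +, d: +, e: 0, f: +}
Applying B5's transfer function to that IN value gives OUT[B5] (row B5 above).

Answer: {a: +, b: 0, c: +, d: +, e: +, f: ⊤}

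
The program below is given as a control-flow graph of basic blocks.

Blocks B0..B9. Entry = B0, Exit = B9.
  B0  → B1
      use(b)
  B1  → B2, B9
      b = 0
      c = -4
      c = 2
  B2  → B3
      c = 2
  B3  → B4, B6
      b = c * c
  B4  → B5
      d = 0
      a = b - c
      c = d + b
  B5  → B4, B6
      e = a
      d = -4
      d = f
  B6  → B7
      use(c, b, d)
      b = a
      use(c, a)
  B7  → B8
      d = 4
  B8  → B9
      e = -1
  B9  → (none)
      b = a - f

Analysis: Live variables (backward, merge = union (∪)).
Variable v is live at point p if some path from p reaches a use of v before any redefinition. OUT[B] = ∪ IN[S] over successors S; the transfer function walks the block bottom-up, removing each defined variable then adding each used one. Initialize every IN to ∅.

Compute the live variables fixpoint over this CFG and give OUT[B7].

Answer: {a, f}

Derivation:
Per-block solution:
  B0: | IN={a, b, d, f} | OUT={a, d, f}
  B1: | IN={a, d, f} | OUT={a, d, f}
  B2: | IN={a, d, f} | OUT={a, c, d, f}
  B3: | IN={a, c, d, f} | OUT={a, b, c, d, f}
  B4: | IN={b, c, f} | OUT={a, b, c, f}
  B5: | IN={a, b, c, f} | OUT={a, b, c, d, f}
  B6: | IN={a, b, c, d, f} | OUT={a, f}
  B7: | IN={a, f} | OUT={a, f}
  B8: | IN={a, f} | OUT={a, f}
  B9: | IN={a, f} | OUT={}

Merge at B7: OUT[B7] = IN[B8] = {a, f}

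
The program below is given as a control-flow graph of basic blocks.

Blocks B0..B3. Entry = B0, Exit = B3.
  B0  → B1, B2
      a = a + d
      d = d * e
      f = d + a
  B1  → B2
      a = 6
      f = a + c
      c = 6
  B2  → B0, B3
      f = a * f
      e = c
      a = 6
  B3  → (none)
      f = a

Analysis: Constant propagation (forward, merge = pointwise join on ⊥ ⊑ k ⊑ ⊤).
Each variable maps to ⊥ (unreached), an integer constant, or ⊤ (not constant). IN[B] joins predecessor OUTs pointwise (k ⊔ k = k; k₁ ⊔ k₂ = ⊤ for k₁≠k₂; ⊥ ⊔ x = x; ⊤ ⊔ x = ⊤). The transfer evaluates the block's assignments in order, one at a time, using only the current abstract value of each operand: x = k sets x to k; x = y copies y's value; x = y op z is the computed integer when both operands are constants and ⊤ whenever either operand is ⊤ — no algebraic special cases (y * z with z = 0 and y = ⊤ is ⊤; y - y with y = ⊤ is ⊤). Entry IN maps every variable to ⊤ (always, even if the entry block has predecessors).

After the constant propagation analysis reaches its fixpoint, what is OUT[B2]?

Answer: {a: 6, b: ⊤, c: ⊤, d: ⊤, e: ⊤, f: ⊤}

Trace:
Fixpoint table:
  B0:  IN=(all ⊤)  OUT=(all ⊤)
  B1:  IN=(all ⊤)  OUT={a:6, c:6; rest ⊤}
  B2:  IN=(all ⊤)  OUT={a:6; rest ⊤}
  B3:  IN={a:6; rest ⊤}  OUT={a:6, f:6; rest ⊤}

Merge at B2: IN[B2] = OUT[B0] ⊔ OUT[B1] = {a: ⊤, b: ⊤, c: ⊤, d: ⊤, e: ⊤, f: ⊤}
Applying B2's transfer function to that IN value gives OUT[B2] (row B2 above).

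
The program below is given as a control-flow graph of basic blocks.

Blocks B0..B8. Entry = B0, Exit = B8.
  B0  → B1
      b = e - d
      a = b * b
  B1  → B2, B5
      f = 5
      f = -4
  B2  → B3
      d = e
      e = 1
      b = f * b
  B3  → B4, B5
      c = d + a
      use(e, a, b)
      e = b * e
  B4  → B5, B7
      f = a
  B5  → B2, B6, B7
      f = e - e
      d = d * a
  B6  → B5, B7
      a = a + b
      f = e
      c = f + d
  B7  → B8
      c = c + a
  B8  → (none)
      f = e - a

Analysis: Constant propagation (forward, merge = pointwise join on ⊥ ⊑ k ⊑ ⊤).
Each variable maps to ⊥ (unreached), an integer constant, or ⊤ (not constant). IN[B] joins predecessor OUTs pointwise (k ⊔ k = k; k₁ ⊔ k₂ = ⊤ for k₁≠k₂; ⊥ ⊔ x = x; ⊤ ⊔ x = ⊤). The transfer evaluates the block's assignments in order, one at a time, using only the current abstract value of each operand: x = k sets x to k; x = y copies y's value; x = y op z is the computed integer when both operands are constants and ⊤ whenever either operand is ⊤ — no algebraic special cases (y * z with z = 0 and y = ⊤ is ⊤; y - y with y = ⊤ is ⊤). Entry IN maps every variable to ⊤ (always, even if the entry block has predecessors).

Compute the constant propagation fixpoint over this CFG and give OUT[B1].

Answer: {a: ⊤, b: ⊤, c: ⊤, d: ⊤, e: ⊤, f: -4}

Trace:
Converged values:
  B0:  IN=(all ⊤)  OUT=(all ⊤)
  B1:  IN=(all ⊤)  OUT={f:-4; rest ⊤}
  B2:  IN=(all ⊤)  OUT={e:1; rest ⊤}
  B3:  IN={e:1; rest ⊤}  OUT=(all ⊤)
  B4:  IN=(all ⊤)  OUT=(all ⊤)
  B5:  IN=(all ⊤)  OUT=(all ⊤)
  B6:  IN=(all ⊤)  OUT=(all ⊤)
  B7:  IN=(all ⊤)  OUT=(all ⊤)
  B8:  IN=(all ⊤)  OUT=(all ⊤)

Merge at B1: IN[B1] = OUT[B0] = {a: ⊤, b: ⊤, c: ⊤, d: ⊤, e: ⊤, f: ⊤}
Applying B1's transfer function to that IN value gives OUT[B1] (row B1 above).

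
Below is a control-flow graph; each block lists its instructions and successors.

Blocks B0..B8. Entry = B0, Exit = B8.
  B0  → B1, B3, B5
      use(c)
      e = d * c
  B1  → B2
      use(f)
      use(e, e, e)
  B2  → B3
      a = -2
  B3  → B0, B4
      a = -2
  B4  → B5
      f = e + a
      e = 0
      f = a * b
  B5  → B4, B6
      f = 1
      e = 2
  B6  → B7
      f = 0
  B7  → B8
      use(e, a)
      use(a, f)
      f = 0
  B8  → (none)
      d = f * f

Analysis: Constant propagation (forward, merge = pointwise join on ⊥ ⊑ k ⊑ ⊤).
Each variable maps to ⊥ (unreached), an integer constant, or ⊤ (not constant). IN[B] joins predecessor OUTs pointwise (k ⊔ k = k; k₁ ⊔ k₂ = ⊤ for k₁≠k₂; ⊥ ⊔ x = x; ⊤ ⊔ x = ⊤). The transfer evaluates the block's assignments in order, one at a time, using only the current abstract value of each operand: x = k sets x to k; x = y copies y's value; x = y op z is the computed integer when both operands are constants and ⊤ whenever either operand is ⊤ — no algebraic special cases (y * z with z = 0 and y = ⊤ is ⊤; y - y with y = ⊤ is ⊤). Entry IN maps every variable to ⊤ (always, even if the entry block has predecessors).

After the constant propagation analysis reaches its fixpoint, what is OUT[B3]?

Converged values:
  B0:  IN=(all ⊤)  OUT=(all ⊤)
  B1:  IN=(all ⊤)  OUT=(all ⊤)
  B2:  IN=(all ⊤)  OUT={a:-2; rest ⊤}
  B3:  IN=(all ⊤)  OUT={a:-2; rest ⊤}
  B4:  IN=(all ⊤)  OUT={e:0; rest ⊤}
  B5:  IN=(all ⊤)  OUT={e:2, f:1; rest ⊤}
  B6:  IN={e:2, f:1; rest ⊤}  OUT={e:2, f:0; rest ⊤}
  B7:  IN={e:2, f:0; rest ⊤}  OUT={e:2, f:0; rest ⊤}
  B8:  IN={e:2, f:0; rest ⊤}  OUT={d:0, e:2, f:0; rest ⊤}

Merge at B3: IN[B3] = OUT[B0] ⊔ OUT[B2] = {a: ⊤, b: ⊤, c: ⊤, d: ⊤, e: ⊤, f: ⊤}
Applying B3's transfer function to that IN value gives OUT[B3] (row B3 above).

Answer: {a: -2, b: ⊤, c: ⊤, d: ⊤, e: ⊤, f: ⊤}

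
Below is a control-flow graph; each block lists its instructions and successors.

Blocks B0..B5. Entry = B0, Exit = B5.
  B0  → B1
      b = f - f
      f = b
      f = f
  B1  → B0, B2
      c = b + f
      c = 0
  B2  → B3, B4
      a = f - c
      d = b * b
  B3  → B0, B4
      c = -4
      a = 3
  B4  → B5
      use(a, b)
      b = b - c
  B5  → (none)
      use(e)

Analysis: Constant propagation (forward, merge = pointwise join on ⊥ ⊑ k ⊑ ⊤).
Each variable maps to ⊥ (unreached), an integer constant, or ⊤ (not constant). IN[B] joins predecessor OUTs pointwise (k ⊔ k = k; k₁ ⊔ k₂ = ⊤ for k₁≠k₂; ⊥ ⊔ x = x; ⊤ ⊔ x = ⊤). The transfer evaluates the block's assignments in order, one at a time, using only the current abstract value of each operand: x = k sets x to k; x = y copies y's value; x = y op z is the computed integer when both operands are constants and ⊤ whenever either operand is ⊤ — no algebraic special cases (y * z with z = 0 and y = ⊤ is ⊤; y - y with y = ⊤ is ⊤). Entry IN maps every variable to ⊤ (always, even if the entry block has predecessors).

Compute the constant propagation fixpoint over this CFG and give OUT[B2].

Converged values:
  B0:   IN=(all ⊤)   OUT=(all ⊤)
  B1:   IN=(all ⊤)   OUT={c:0; rest ⊤}
  B2:   IN={c:0; rest ⊤}   OUT={c:0; rest ⊤}
  B3:   IN={c:0; rest ⊤}   OUT={a:3, c:-4; rest ⊤}
  B4:   IN=(all ⊤)   OUT=(all ⊤)
  B5:   IN=(all ⊤)   OUT=(all ⊤)

Merge at B2: IN[B2] = OUT[B1] = {a: ⊤, b: ⊤, c: 0, d: ⊤, e: ⊤, f: ⊤}
Applying B2's transfer function to that IN value gives OUT[B2] (row B2 above).

Answer: {a: ⊤, b: ⊤, c: 0, d: ⊤, e: ⊤, f: ⊤}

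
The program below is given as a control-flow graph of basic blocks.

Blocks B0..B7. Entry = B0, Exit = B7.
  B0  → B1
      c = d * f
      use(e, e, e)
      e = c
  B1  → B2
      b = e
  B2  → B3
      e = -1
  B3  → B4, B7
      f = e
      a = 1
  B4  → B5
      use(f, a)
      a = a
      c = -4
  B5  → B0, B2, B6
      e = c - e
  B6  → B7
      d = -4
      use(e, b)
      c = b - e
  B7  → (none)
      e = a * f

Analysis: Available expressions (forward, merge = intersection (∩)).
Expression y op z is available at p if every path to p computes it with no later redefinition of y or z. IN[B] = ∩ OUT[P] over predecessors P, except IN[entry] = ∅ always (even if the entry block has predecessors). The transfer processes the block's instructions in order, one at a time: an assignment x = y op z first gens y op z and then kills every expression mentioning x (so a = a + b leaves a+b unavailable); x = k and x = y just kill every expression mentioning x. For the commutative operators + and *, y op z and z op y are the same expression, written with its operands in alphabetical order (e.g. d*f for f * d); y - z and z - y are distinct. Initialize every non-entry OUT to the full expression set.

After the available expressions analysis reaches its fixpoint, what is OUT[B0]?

Fixpoint table:
  B0: | IN={} | OUT={d*f}
  B1: | IN={d*f} | OUT={d*f}
  B2: | IN={} | OUT={}
  B3: | IN={} | OUT={}
  B4: | IN={} | OUT={}
  B5: | IN={} | OUT={}
  B6: | IN={} | OUT={b-e}
  B7: | IN={} | OUT={a*f}

Merge at B0 (entry node, so the boundary value {} is joined with the incoming edge(s)): IN[B0] = {} ∩ OUT[B5] = {}
Applying B0's transfer function to that IN value gives OUT[B0] (row B0 above).

Answer: {d*f}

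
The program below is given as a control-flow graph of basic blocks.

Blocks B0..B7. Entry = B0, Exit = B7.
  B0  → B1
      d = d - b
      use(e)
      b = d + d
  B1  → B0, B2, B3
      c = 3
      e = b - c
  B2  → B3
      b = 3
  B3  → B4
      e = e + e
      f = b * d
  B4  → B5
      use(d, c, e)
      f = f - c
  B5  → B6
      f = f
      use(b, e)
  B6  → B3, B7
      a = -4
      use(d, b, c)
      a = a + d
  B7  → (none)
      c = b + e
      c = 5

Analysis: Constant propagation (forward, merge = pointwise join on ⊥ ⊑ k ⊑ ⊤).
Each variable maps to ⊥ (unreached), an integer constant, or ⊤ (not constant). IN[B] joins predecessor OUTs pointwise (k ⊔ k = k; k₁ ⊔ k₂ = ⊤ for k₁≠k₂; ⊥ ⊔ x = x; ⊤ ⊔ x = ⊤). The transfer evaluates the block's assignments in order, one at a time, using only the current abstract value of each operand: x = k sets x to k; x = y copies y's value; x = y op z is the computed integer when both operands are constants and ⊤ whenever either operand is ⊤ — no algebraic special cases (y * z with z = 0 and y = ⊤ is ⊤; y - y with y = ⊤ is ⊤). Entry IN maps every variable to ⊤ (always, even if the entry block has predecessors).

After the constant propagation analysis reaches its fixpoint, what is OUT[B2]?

Answer: {a: ⊤, b: 3, c: 3, d: ⊤, e: ⊤, f: ⊤}

Trace:
Per-block solution:
  B0:  IN=(all ⊤)  OUT=(all ⊤)
  B1:  IN=(all ⊤)  OUT={c:3; rest ⊤}
  B2:  IN={c:3; rest ⊤}  OUT={b:3, c:3; rest ⊤}
  B3:  IN={c:3; rest ⊤}  OUT={c:3; rest ⊤}
  B4:  IN={c:3; rest ⊤}  OUT={c:3; rest ⊤}
  B5:  IN={c:3; rest ⊤}  OUT={c:3; rest ⊤}
  B6:  IN={c:3; rest ⊤}  OUT={c:3; rest ⊤}
  B7:  IN={c:3; rest ⊤}  OUT={c:5; rest ⊤}

Merge at B2: IN[B2] = OUT[B1] = {a: ⊤, b: ⊤, c: 3, d: ⊤, e: ⊤, f: ⊤}
Applying B2's transfer function to that IN value gives OUT[B2] (row B2 above).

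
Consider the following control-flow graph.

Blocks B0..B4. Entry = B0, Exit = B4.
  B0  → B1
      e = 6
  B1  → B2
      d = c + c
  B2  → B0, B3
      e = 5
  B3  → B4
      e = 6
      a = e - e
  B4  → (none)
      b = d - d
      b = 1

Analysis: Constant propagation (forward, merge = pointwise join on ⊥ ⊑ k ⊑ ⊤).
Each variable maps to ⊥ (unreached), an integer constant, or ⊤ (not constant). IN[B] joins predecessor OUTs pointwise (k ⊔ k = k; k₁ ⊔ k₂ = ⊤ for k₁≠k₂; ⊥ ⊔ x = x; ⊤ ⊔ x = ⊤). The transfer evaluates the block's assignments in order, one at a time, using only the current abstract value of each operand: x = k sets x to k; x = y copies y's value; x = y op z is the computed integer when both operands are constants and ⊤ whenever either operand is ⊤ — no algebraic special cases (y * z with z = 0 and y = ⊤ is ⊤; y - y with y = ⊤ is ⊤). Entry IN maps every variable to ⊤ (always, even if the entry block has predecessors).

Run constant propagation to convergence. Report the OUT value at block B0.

Per-block solution:
  B0:   IN=(all ⊤)   OUT={e:6; rest ⊤}
  B1:   IN={e:6; rest ⊤}   OUT={e:6; rest ⊤}
  B2:   IN={e:6; rest ⊤}   OUT={e:5; rest ⊤}
  B3:   IN={e:5; rest ⊤}   OUT={a:0, e:6; rest ⊤}
  B4:   IN={a:0, e:6; rest ⊤}   OUT={a:0, b:1, e:6; rest ⊤}

Merge at B0 (entry node, so the boundary value (all ⊤) is joined with the incoming edge(s)): IN[B0] = (all ⊤) ⊔ OUT[B2] = {a: ⊤, b: ⊤, c: ⊤, d: ⊤, e: ⊤, f: ⊤}
Applying B0's transfer function to that IN value gives OUT[B0] (row B0 above).

Answer: {a: ⊤, b: ⊤, c: ⊤, d: ⊤, e: 6, f: ⊤}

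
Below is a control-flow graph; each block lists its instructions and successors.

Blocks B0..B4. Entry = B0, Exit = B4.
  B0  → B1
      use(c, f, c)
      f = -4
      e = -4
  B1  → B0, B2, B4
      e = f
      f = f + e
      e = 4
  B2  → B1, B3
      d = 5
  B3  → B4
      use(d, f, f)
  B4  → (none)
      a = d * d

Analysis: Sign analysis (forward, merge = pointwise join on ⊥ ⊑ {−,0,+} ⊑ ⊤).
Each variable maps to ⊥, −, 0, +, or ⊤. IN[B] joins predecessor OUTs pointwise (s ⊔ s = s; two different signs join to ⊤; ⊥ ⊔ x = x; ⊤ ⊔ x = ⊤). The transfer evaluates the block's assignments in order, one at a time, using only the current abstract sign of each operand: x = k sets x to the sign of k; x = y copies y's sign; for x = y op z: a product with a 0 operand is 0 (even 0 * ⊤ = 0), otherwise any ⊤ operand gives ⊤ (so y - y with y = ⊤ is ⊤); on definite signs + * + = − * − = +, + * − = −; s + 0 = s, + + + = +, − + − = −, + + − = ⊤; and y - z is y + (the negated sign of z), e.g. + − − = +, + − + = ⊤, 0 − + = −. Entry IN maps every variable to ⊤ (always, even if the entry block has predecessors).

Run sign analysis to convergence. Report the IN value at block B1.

Converged values:
  B0: | IN=(all ⊤) | OUT={e:-, f:-; rest ⊤}
  B1: | IN={f:-; rest ⊤} | OUT={e:+, f:-; rest ⊤}
  B2: | IN={e:+, f:-; rest ⊤} | OUT={d:+, e:+, f:-; rest ⊤}
  B3: | IN={d:+, e:+, f:-; rest ⊤} | OUT={d:+, e:+, f:-; rest ⊤}
  B4: | IN={e:+, f:-; rest ⊤} | OUT={e:+, f:-; rest ⊤}

Merge at B1: IN[B1] = OUT[B0] ⊔ OUT[B2] = {a: ⊤, b: ⊤, c: ⊤, d: ⊤, e: ⊤, f: -}

Answer: {a: ⊤, b: ⊤, c: ⊤, d: ⊤, e: ⊤, f: -}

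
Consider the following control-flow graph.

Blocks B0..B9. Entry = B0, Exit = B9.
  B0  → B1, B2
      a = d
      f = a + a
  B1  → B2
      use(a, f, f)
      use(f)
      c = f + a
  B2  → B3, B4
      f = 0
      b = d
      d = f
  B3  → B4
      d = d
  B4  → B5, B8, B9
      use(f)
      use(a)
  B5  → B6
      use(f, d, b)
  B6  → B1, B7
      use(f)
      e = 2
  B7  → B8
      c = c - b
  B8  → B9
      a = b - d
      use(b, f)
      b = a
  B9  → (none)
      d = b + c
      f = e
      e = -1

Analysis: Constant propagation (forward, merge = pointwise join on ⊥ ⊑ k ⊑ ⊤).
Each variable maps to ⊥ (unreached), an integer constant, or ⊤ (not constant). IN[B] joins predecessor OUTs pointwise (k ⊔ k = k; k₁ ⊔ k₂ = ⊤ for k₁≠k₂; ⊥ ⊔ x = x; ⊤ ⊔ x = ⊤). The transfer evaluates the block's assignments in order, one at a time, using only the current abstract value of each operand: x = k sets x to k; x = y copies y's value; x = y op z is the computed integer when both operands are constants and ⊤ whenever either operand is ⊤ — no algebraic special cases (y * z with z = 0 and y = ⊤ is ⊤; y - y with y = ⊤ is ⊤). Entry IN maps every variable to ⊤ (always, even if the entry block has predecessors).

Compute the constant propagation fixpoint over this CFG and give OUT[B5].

Converged values:
  B0:  IN=(all ⊤)  OUT=(all ⊤)
  B1:  IN=(all ⊤)  OUT=(all ⊤)
  B2:  IN=(all ⊤)  OUT={d:0, f:0; rest ⊤}
  B3:  IN={d:0, f:0; rest ⊤}  OUT={d:0, f:0; rest ⊤}
  B4:  IN={d:0, f:0; rest ⊤}  OUT={d:0, f:0; rest ⊤}
  B5:  IN={d:0, f:0; rest ⊤}  OUT={d:0, f:0; rest ⊤}
  B6:  IN={d:0, f:0; rest ⊤}  OUT={d:0, e:2, f:0; rest ⊤}
  B7:  IN={d:0, e:2, f:0; rest ⊤}  OUT={d:0, e:2, f:0; rest ⊤}
  B8:  IN={d:0, f:0; rest ⊤}  OUT={d:0, f:0; rest ⊤}
  B9:  IN={d:0, f:0; rest ⊤}  OUT={e:-1; rest ⊤}

Merge at B5: IN[B5] = OUT[B4] = {a: ⊤, b: ⊤, c: ⊤, d: 0, e: ⊤, f: 0}
Applying B5's transfer function to that IN value gives OUT[B5] (row B5 above).

Answer: {a: ⊤, b: ⊤, c: ⊤, d: 0, e: ⊤, f: 0}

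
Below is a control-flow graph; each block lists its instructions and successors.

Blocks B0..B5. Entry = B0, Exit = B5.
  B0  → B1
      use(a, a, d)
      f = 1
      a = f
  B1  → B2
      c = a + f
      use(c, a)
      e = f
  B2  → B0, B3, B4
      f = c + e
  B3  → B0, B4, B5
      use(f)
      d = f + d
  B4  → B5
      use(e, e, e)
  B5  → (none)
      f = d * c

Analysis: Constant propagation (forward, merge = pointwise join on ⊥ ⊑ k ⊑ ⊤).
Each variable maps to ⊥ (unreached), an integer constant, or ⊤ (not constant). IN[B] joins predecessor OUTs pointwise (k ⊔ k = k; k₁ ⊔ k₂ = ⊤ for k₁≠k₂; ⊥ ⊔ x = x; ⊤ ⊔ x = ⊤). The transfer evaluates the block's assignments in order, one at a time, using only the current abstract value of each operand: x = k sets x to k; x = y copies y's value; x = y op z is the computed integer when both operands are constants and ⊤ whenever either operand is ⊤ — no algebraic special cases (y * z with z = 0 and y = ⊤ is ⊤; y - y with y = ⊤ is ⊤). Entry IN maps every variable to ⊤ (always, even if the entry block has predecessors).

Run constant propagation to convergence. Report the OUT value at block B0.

Converged values:
  B0:   IN=(all ⊤)   OUT={a:1, f:1; rest ⊤}
  B1:   IN={a:1, f:1; rest ⊤}   OUT={a:1, c:2, e:1, f:1; rest ⊤}
  B2:   IN={a:1, c:2, e:1, f:1; rest ⊤}   OUT={a:1, c:2, e:1, f:3; rest ⊤}
  B3:   IN={a:1, c:2, e:1, f:3; rest ⊤}   OUT={a:1, c:2, e:1, f:3; rest ⊤}
  B4:   IN={a:1, c:2, e:1, f:3; rest ⊤}   OUT={a:1, c:2, e:1, f:3; rest ⊤}
  B5:   IN={a:1, c:2, e:1, f:3; rest ⊤}   OUT={a:1, c:2, e:1; rest ⊤}

Merge at B0 (entry node, so the boundary value (all ⊤) is joined with the incoming edge(s)): IN[B0] = (all ⊤) ⊔ OUT[B2] ⊔ OUT[B3] = {a: ⊤, b: ⊤, c: ⊤, d: ⊤, e: ⊤, f: ⊤}
Applying B0's transfer function to that IN value gives OUT[B0] (row B0 above).

Answer: {a: 1, b: ⊤, c: ⊤, d: ⊤, e: ⊤, f: 1}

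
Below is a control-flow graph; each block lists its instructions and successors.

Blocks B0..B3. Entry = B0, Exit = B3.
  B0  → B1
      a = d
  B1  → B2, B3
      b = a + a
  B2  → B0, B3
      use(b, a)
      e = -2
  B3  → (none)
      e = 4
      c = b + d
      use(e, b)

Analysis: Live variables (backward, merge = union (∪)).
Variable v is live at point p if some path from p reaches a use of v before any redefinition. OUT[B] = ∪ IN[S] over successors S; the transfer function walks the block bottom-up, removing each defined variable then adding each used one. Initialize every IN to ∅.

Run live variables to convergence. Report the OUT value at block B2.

Fixpoint table:
  B0:  IN={d}  OUT={a, d}
  B1:  IN={a, d}  OUT={a, b, d}
  B2:  IN={a, b, d}  OUT={b, d}
  B3:  IN={b, d}  OUT={}

Merge at B2: OUT[B2] = IN[B0] ⊔ IN[B3] = {b, d}

Answer: {b, d}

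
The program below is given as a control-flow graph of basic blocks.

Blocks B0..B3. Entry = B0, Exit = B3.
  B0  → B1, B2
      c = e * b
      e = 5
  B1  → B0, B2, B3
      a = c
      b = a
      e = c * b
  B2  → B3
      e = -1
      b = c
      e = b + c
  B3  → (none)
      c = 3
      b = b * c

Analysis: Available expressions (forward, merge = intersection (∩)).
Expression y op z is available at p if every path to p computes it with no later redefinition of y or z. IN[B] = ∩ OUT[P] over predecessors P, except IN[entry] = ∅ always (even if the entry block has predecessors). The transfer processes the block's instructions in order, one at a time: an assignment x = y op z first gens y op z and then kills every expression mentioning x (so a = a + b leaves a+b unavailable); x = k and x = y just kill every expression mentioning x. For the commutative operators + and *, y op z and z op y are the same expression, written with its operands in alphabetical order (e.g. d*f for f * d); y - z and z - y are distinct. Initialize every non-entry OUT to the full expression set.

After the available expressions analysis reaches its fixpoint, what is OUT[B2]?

Converged values:
  B0:  IN={}  OUT={}
  B1:  IN={}  OUT={b*c}
  B2:  IN={}  OUT={b+c}
  B3:  IN={}  OUT={}

Merge at B2: IN[B2] = OUT[B0] ∩ OUT[B1] = {}
Applying B2's transfer function to that IN value gives OUT[B2] (row B2 above).

Answer: {b+c}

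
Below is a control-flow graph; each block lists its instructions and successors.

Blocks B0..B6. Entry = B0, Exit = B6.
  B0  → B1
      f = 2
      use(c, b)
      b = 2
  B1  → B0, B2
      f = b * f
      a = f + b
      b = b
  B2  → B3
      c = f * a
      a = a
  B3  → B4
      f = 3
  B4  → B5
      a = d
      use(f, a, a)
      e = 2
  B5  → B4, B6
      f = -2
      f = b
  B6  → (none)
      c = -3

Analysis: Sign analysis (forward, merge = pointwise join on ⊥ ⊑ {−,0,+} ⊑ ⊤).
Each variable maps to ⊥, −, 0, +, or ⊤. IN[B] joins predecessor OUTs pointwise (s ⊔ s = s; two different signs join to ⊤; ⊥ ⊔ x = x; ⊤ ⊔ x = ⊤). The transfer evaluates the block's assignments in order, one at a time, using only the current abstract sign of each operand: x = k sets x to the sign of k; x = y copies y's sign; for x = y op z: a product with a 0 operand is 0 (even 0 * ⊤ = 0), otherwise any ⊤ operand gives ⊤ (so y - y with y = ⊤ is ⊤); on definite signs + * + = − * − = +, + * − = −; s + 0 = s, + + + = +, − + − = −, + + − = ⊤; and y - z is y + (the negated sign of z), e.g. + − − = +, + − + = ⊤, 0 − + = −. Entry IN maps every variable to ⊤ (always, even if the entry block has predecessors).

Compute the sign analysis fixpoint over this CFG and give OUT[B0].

Fixpoint table:
  B0:   IN=(all ⊤)   OUT={b:+, f:+; rest ⊤}
  B1:   IN={b:+, f:+; rest ⊤}   OUT={a:+, b:+, f:+; rest ⊤}
  B2:   IN={a:+, b:+, f:+; rest ⊤}   OUT={a:+, b:+, c:+, f:+; rest ⊤}
  B3:   IN={a:+, b:+, c:+, f:+; rest ⊤}   OUT={a:+, b:+, c:+, f:+; rest ⊤}
  B4:   IN={b:+, c:+, f:+; rest ⊤}   OUT={b:+, c:+, e:+, f:+; rest ⊤}
  B5:   IN={b:+, c:+, e:+, f:+; rest ⊤}   OUT={b:+, c:+, e:+, f:+; rest ⊤}
  B6:   IN={b:+, c:+, e:+, f:+; rest ⊤}   OUT={b:+, c:-, e:+, f:+; rest ⊤}

Merge at B0 (entry node, so the boundary value (all ⊤) is joined with the incoming edge(s)): IN[B0] = (all ⊤) ⊔ OUT[B1] = {a: ⊤, b: ⊤, c: ⊤, d: ⊤, e: ⊤, f: ⊤}
Applying B0's transfer function to that IN value gives OUT[B0] (row B0 above).

Answer: {a: ⊤, b: +, c: ⊤, d: ⊤, e: ⊤, f: +}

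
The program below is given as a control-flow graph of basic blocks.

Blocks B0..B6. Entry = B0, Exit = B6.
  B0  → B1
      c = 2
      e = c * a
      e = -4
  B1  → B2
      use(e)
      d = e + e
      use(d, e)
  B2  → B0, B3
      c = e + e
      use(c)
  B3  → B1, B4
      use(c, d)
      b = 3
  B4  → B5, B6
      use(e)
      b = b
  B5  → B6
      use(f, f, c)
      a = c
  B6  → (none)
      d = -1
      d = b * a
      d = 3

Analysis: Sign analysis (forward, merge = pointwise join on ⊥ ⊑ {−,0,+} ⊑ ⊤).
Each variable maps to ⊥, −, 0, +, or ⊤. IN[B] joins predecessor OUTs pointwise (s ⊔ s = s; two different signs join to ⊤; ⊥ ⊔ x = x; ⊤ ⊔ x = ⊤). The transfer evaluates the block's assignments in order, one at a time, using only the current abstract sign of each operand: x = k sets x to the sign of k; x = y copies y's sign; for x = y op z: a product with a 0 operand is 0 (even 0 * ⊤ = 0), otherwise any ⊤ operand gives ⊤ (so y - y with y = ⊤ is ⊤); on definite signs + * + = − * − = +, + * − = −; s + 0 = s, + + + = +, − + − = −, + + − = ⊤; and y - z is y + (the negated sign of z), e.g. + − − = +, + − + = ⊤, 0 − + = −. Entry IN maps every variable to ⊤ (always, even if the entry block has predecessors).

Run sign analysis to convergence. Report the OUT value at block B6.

Answer: {a: ⊤, b: +, c: -, d: +, e: -, f: ⊤}

Trace:
Per-block solution:
  B0:  IN=(all ⊤)  OUT={c:+, e:-; rest ⊤}
  B1:  IN={e:-; rest ⊤}  OUT={d:-, e:-; rest ⊤}
  B2:  IN={d:-, e:-; rest ⊤}  OUT={c:-, d:-, e:-; rest ⊤}
  B3:  IN={c:-, d:-, e:-; rest ⊤}  OUT={b:+, c:-, d:-, e:-; rest ⊤}
  B4:  IN={b:+, c:-, d:-, e:-; rest ⊤}  OUT={b:+, c:-, d:-, e:-; rest ⊤}
  B5:  IN={b:+, c:-, d:-, e:-; rest ⊤}  OUT={a:-, b:+, c:-, d:-, e:-; rest ⊤}
  B6:  IN={b:+, c:-, d:-, e:-; rest ⊤}  OUT={b:+, c:-, d:+, e:-; rest ⊤}

Merge at B6: IN[B6] = OUT[B4] ⊔ OUT[B5] = {a: ⊤, b: +, c: -, d: -, e: -, f: ⊤}
Applying B6's transfer function to that IN value gives OUT[B6] (row B6 above).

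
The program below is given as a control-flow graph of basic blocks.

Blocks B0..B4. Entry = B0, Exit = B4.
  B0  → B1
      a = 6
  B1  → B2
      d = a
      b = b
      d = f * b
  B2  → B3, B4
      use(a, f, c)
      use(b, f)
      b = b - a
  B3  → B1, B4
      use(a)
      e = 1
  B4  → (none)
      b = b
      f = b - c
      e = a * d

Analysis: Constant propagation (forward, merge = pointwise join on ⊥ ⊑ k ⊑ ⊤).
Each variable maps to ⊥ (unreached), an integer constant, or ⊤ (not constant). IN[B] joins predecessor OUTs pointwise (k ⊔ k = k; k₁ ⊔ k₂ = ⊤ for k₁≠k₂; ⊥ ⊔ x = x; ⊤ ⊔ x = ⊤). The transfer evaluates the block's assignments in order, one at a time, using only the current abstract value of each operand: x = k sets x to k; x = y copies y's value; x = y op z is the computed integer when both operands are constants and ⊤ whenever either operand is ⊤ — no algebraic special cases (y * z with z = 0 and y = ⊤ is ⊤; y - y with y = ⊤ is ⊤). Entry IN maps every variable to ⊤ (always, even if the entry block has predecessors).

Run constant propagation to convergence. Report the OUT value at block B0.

Answer: {a: 6, b: ⊤, c: ⊤, d: ⊤, e: ⊤, f: ⊤}

Derivation:
Converged values:
  B0:   IN=(all ⊤)   OUT={a:6; rest ⊤}
  B1:   IN={a:6; rest ⊤}   OUT={a:6; rest ⊤}
  B2:   IN={a:6; rest ⊤}   OUT={a:6; rest ⊤}
  B3:   IN={a:6; rest ⊤}   OUT={a:6, e:1; rest ⊤}
  B4:   IN={a:6; rest ⊤}   OUT={a:6; rest ⊤}

B0 is the boundary node: IN[B0] = {a: ⊤, b: ⊤, c: ⊤, d: ⊤, e: ⊤, f: ⊤}
Applying B0's transfer function to that IN value gives OUT[B0] (row B0 above).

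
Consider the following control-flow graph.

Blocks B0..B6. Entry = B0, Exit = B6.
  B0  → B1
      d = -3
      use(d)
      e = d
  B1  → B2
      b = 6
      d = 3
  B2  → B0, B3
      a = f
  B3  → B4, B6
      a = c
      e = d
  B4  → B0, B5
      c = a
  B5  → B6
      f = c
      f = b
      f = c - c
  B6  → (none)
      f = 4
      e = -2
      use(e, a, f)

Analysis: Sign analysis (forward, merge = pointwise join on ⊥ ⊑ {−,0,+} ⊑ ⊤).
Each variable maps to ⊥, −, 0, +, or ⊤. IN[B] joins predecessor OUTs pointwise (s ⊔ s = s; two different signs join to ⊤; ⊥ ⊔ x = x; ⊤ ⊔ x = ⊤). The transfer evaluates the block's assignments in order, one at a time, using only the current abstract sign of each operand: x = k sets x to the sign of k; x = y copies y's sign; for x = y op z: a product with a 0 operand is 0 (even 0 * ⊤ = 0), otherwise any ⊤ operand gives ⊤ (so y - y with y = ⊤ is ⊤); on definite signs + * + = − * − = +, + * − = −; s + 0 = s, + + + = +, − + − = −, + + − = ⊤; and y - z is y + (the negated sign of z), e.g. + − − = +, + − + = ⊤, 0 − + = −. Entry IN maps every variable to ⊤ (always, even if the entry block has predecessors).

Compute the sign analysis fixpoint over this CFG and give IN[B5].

Per-block solution:
  B0:   IN=(all ⊤)   OUT={d:-, e:-; rest ⊤}
  B1:   IN={d:-, e:-; rest ⊤}   OUT={b:+, d:+, e:-; rest ⊤}
  B2:   IN={b:+, d:+, e:-; rest ⊤}   OUT={b:+, d:+, e:-; rest ⊤}
  B3:   IN={b:+, d:+, e:-; rest ⊤}   OUT={b:+, d:+, e:+; rest ⊤}
  B4:   IN={b:+, d:+, e:+; rest ⊤}   OUT={b:+, d:+, e:+; rest ⊤}
  B5:   IN={b:+, d:+, e:+; rest ⊤}   OUT={b:+, d:+, e:+; rest ⊤}
  B6:   IN={b:+, d:+, e:+; rest ⊤}   OUT={b:+, d:+, e:-, f:+; rest ⊤}

Merge at B5: IN[B5] = OUT[B4] = {a: ⊤, b: +, c: ⊤, d: +, e: +, f: ⊤}

Answer: {a: ⊤, b: +, c: ⊤, d: +, e: +, f: ⊤}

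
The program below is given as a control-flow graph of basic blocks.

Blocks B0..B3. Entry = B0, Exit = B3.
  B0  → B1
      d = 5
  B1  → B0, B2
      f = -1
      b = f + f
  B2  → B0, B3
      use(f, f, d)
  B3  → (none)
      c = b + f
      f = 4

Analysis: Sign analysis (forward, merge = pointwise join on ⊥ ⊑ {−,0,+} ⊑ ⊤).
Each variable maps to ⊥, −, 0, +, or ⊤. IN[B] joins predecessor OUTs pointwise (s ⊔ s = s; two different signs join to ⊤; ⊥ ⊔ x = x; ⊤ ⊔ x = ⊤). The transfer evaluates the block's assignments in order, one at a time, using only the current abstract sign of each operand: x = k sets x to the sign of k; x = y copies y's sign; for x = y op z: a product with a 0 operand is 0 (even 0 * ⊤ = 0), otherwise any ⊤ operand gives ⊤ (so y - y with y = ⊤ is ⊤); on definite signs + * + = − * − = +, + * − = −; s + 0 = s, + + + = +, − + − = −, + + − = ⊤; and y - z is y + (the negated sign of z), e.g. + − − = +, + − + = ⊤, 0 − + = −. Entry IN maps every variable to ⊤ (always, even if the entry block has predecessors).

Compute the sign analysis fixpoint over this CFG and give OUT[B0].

Per-block solution:
  B0: | IN=(all ⊤) | OUT={d:+; rest ⊤}
  B1: | IN={d:+; rest ⊤} | OUT={b:-, d:+, f:-; rest ⊤}
  B2: | IN={b:-, d:+, f:-; rest ⊤} | OUT={b:-, d:+, f:-; rest ⊤}
  B3: | IN={b:-, d:+, f:-; rest ⊤} | OUT={b:-, c:-, d:+, f:+; rest ⊤}

Merge at B0 (entry node, so the boundary value (all ⊤) is joined with the incoming edge(s)): IN[B0] = (all ⊤) ⊔ OUT[B1] ⊔ OUT[B2] = {a: ⊤, b: ⊤, c: ⊤, d: ⊤, e: ⊤, f: ⊤}
Applying B0's transfer function to that IN value gives OUT[B0] (row B0 above).

Answer: {a: ⊤, b: ⊤, c: ⊤, d: +, e: ⊤, f: ⊤}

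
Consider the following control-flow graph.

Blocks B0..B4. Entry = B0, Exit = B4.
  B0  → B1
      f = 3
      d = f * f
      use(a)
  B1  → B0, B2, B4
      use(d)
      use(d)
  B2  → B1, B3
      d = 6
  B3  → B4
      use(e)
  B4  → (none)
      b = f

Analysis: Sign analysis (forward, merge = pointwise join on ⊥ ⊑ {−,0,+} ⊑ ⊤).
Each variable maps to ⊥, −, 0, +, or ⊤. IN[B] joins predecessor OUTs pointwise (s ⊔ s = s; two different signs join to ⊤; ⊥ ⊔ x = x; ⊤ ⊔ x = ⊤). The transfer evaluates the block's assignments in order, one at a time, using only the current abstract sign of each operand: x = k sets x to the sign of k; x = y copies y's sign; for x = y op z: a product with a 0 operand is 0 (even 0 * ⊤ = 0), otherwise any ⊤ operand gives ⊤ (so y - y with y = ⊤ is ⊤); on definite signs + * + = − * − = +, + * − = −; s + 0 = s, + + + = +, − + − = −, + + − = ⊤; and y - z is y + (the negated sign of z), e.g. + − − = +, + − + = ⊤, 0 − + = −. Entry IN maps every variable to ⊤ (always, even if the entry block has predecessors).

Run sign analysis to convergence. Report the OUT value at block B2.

Fixpoint table:
  B0:   IN=(all ⊤)   OUT={d:+, f:+; rest ⊤}
  B1:   IN={d:+, f:+; rest ⊤}   OUT={d:+, f:+; rest ⊤}
  B2:   IN={d:+, f:+; rest ⊤}   OUT={d:+, f:+; rest ⊤}
  B3:   IN={d:+, f:+; rest ⊤}   OUT={d:+, f:+; rest ⊤}
  B4:   IN={d:+, f:+; rest ⊤}   OUT={b:+, d:+, f:+; rest ⊤}

Merge at B2: IN[B2] = OUT[B1] = {a: ⊤, b: ⊤, c: ⊤, d: +, e: ⊤, f: +}
Applying B2's transfer function to that IN value gives OUT[B2] (row B2 above).

Answer: {a: ⊤, b: ⊤, c: ⊤, d: +, e: ⊤, f: +}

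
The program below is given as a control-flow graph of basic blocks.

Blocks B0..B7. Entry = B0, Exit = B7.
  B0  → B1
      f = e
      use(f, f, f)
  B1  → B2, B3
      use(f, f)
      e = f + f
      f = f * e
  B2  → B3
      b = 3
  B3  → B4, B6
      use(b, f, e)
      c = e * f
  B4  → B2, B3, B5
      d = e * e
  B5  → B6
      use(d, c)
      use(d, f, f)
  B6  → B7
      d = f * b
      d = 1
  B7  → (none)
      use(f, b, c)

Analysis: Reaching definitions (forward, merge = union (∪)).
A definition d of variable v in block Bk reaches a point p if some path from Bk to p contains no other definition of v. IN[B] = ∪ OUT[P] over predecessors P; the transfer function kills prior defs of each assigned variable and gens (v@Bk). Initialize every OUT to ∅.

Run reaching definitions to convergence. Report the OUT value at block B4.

Answer: {b@B2, c@B3, d@B4, e@B1, f@B1}

Trace:
Per-block solution:
  B0:  IN={}  OUT={f@B0}
  B1:  IN={f@B0}  OUT={e@B1, f@B1}
  B2:  IN={b@B2, c@B3, d@B4, e@B1, f@B1}  OUT={b@B2, c@B3, d@B4, e@B1, f@B1}
  B3:  IN={b@B2, c@B3, d@B4, e@B1, f@B1}  OUT={b@B2, c@B3, d@B4, e@B1, f@B1}
  B4:  IN={b@B2, c@B3, d@B4, e@B1, f@B1}  OUT={b@B2, c@B3, d@B4, e@B1, f@B1}
  B5:  IN={b@B2, c@B3, d@B4, e@B1, f@B1}  OUT={b@B2, c@B3, d@B4, e@B1, f@B1}
  B6:  IN={b@B2, c@B3, d@B4, e@B1, f@B1}  OUT={b@B2, c@B3, d@B6, e@B1, f@B1}
  B7:  IN={b@B2, c@B3, d@B6, e@B1, f@B1}  OUT={b@B2, c@B3, d@B6, e@B1, f@B1}

Merge at B4: IN[B4] = OUT[B3] = {b@B2, c@B3, d@B4, e@B1, f@B1}
Applying B4's transfer function to that IN value gives OUT[B4] (row B4 above).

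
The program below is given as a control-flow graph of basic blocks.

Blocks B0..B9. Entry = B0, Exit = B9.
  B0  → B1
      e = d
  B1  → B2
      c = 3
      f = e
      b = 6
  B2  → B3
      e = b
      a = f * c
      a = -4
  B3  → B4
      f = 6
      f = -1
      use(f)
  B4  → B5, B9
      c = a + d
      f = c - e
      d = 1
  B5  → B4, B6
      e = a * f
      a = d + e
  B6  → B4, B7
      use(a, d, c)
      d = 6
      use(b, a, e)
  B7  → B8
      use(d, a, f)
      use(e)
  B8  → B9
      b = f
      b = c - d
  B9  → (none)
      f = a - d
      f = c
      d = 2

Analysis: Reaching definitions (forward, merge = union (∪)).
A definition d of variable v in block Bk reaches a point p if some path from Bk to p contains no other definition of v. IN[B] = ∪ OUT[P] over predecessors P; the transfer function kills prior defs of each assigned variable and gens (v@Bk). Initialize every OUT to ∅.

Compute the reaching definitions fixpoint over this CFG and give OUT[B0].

Answer: {e@B0}

Derivation:
Fixpoint table:
  B0:  IN={}  OUT={e@B0}
  B1:  IN={e@B0}  OUT={b@B1, c@B1, e@B0, f@B1}
  B2:  IN={b@B1, c@B1, e@B0, f@B1}  OUT={a@B2, b@B1, c@B1, e@B2, f@B1}
  B3:  IN={a@B2, b@B1, c@B1, e@B2, f@B1}  OUT={a@B2, b@B1, c@B1, e@B2, f@B3}
  B4:  IN={a@B2, a@B5, b@B1, c@B1, c@B4, d@B4, d@B6, e@B2, e@B5, f@B3, f@B4}  OUT={a@B2, a@B5, b@B1, c@B4, d@B4, e@B2, e@B5, f@B4}
  B5:  IN={a@B2, a@B5, b@B1, c@B4, d@B4, e@B2, e@B5, f@B4}  OUT={a@B5, b@B1, c@B4, d@B4, e@B5, f@B4}
  B6:  IN={a@B5, b@B1, c@B4, d@B4, e@B5, f@B4}  OUT={a@B5, b@B1, c@B4, d@B6, e@B5, f@B4}
  B7:  IN={a@B5, b@B1, c@B4, d@B6, e@B5, f@B4}  OUT={a@B5, b@B1, c@B4, d@B6, e@B5, f@B4}
  B8:  IN={a@B5, b@B1, c@B4, d@B6, e@B5, f@B4}  OUT={a@B5, b@B8, c@B4, d@B6, e@B5, f@B4}
  B9:  IN={a@B2, a@B5, b@B1, b@B8, c@B4, d@B4, d@B6, e@B2, e@B5, f@B4}  OUT={a@B2, a@B5, b@B1, b@B8, c@B4, d@B9, e@B2, e@B5, f@B9}

B0 is the boundary node: IN[B0] = {}
Applying B0's transfer function to that IN value gives OUT[B0] (row B0 above).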